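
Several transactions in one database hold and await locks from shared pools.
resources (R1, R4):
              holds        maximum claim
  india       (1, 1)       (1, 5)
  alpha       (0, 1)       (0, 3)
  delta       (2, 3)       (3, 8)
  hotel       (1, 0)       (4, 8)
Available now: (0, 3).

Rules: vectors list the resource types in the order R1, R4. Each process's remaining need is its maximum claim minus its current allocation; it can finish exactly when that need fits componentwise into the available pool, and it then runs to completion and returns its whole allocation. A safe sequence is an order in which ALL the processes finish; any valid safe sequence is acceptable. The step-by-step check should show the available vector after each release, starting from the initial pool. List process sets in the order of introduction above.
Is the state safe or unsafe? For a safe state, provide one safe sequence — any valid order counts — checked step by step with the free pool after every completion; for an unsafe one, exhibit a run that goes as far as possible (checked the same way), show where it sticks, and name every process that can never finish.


The state is SAFE; one workable sequence: alpha, india, delta, hotel.
Key observation: india is the earliest step where a requested resource binds exactly: need (0, 4), pool (0, 4) at its turn.
Step-by-step check:
  pool = (0, 3)
  alpha: need (0, 2) fits (0, 3); releases (0, 1), pool now (0, 4)
  india: need (0, 4) fits (0, 4); releases (1, 1), pool now (1, 5)
  delta: need (1, 5) fits (1, 5); releases (2, 3), pool now (3, 8)
  hotel: need (3, 8) fits (3, 8); releases (1, 0), pool now (4, 8)


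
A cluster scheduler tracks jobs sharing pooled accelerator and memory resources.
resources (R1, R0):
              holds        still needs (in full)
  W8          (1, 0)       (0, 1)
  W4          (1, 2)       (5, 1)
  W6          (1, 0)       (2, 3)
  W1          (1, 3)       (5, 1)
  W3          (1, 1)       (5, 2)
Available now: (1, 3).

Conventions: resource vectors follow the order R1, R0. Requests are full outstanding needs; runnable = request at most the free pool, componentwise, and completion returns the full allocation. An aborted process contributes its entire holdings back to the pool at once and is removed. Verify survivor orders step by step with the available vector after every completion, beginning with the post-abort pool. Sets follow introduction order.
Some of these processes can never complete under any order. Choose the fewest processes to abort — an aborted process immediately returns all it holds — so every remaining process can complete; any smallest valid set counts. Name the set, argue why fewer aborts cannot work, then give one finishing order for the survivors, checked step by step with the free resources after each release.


Minimum abort set: W4 and W1.
Key observation: aborting W4 and W1 returns (2, 5), and W3 — hopeless before — runs at step 3 with the returned capacity in the pool.
No one abort is enough; case by case: W8 alone leaves W4 blocked (short on R1); W4 alone leaves W1 blocked (short on R1); W6 alone leaves W4 blocked (short on R1); W1 alone leaves W4 blocked (short on R1); W3 alone leaves W4 blocked (short on R1).
The survivors complete as W8, W6, W3. Check, step by step (starting from the post-abort pool):
  pool = (3, 8)
  W8 needs (0, 1) <= (3, 8) -> finishes; pool += (1, 0) = (4, 8)
  W6 needs (2, 3) <= (4, 8) -> finishes; pool += (1, 0) = (5, 8)
  W3 needs (5, 2) <= (5, 8) -> finishes; pool += (1, 1) = (6, 9)


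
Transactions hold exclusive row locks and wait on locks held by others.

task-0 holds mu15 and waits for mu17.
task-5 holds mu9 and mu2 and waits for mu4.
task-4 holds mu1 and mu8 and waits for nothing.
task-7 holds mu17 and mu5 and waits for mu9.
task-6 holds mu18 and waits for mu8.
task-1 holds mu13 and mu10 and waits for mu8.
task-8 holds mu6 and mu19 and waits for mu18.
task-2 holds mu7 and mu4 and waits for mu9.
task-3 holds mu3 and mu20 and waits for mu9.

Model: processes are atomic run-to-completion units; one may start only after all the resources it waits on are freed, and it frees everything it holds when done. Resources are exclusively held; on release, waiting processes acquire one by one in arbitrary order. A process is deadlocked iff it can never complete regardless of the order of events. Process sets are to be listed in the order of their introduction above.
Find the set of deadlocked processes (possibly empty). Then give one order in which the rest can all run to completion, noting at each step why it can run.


Deadlocked: task-0, task-5, task-7, task-2 and task-3.
Key observation: the wait chain closes on itself along task-5 -> task-2 -> task-5; task-0, task-7 and task-3 wait into the deadlock from upstream.
A valid finishing order for the others: task-4, task-6, task-8, task-1.
Walking it through:
  run task-4 (it waits on nothing); releases mu1 and mu8
  task-6: everything it awaited (mu8) is free; runs, freeing mu18
  task-8: everything it awaited (mu18) is free; runs, freeing mu6 and mu19
  task-1: everything it awaited (mu8) is free; runs, freeing mu13 and mu10


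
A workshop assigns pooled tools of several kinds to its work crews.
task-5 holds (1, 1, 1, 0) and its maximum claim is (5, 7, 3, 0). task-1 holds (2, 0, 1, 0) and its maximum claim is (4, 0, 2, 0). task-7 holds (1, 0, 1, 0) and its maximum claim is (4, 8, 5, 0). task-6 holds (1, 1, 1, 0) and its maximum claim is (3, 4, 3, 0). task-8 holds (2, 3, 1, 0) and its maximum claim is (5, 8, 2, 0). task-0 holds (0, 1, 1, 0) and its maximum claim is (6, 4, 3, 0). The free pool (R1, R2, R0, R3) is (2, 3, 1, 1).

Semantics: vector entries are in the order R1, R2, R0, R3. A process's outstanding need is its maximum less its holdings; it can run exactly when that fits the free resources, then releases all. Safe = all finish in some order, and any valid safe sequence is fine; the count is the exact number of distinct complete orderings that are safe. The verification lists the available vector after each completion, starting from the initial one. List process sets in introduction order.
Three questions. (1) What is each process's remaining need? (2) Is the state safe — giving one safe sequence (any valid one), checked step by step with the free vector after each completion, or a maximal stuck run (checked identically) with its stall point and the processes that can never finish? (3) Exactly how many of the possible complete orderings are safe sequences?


(1) Need matrix, components ordered R1, R2, R0, R3:
  task-5: (4, 6, 2, 0)
  task-1: (2, 0, 1, 0)
  task-7: (3, 8, 4, 0)
  task-6: (2, 3, 2, 0)
  task-8: (3, 5, 1, 0)
  task-0: (6, 3, 2, 0)
(2) UNSAFE.
Key observation: after task-1, task-6 the pool peaks at (5, 4, 3, 1), and each blocked process is short somewhere: task-5 on R2; task-7 on R2, R0; task-8 on R2; task-0 on R1.
A maximal execution: task-1, task-6 — then nothing else fits. Walking it through:
  pool = (2, 3, 1, 1)
  task-1 needs (2, 0, 1, 0) <= (2, 3, 1, 1) -> finishes; pool += (2, 0, 1, 0) = (4, 3, 2, 1)
  task-6 needs (2, 3, 2, 0) <= (4, 3, 2, 1) -> finishes; pool += (1, 1, 1, 0) = (5, 4, 3, 1)
  task-5 cannot run: need (4, 6, 2, 0) vs free (5, 4, 3, 1) (insufficient R2)
  task-7 cannot run: need (3, 8, 4, 0) vs free (5, 4, 3, 1) (insufficient R2 and R0)
  task-8 cannot run: need (3, 5, 1, 0) vs free (5, 4, 3, 1) (insufficient R2)
  task-0 cannot run: need (6, 3, 2, 0) vs free (5, 4, 3, 1) (insufficient R1)
Permanently blocked: task-5, task-7, task-8 and task-0.
(3) Exactly 0 of the possible complete orderings are safe sequences.


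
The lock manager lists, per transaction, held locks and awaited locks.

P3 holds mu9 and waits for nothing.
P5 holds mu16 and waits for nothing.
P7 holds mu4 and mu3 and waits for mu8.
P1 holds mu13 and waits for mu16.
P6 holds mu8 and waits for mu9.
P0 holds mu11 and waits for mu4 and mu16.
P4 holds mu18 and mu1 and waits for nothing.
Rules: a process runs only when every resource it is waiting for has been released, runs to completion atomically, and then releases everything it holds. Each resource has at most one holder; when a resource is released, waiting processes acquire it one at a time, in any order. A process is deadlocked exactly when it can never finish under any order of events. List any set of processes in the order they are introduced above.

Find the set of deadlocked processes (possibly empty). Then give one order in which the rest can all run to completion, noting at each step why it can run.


The deadlocked set is empty.
Key observation: there is no circular wait here — follow any chain and it reaches a process that is free to run now.
A valid finishing order for the others: P5, P3, P6, P7, P1, P4, P0.
Step-by-step check:
  P5: no waits; runs immediately, freeing mu16
  P3: no waits; runs immediately, freeing mu9
  P6 waits on mu9 — all released -> runs and releases mu8
  P7 waits on mu8 — all released -> runs and releases mu4 and mu3
  P1 waits on mu16 — all released -> runs and releases mu13
  P4: no waits; runs immediately, freeing mu18 and mu1
  P0 waits on mu4 and mu16 — all released -> runs and releases mu11


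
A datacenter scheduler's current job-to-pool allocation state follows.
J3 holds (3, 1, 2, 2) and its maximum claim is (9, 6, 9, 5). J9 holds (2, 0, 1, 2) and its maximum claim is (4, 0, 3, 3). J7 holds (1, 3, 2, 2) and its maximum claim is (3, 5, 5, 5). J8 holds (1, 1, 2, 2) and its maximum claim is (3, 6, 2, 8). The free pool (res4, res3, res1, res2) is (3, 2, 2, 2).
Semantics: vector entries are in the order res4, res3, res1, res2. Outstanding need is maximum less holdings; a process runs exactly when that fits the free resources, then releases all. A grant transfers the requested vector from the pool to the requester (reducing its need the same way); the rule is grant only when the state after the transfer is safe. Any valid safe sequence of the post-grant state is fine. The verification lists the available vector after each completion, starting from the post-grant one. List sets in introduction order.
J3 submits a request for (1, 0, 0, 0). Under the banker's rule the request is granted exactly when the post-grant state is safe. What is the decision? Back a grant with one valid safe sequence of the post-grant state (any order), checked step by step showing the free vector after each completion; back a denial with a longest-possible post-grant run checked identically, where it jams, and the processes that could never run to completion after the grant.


GRANT. The post-grant state is safe; one safe sequence: J9, J7, J8, J3.
Key observation: (2, 2, 2, 2) free after granting still covers J9 first, and each release covers the next.
Step-by-step check of the post-grant state:
  pool = (2, 2, 2, 2)
  J9 needs (2, 0, 2, 1) <= (2, 2, 2, 2) -> finishes; pool += (2, 0, 1, 2) = (4, 2, 3, 4)
  J7 needs (2, 2, 3, 3) <= (4, 2, 3, 4) -> finishes; pool += (1, 3, 2, 2) = (5, 5, 5, 6)
  J8 needs (2, 5, 0, 6) <= (5, 5, 5, 6) -> finishes; pool += (1, 1, 2, 2) = (6, 6, 7, 8)
  J3 needs (5, 5, 7, 3) <= (6, 6, 7, 8) -> finishes; pool += (4, 1, 2, 2) = (10, 7, 9, 10)


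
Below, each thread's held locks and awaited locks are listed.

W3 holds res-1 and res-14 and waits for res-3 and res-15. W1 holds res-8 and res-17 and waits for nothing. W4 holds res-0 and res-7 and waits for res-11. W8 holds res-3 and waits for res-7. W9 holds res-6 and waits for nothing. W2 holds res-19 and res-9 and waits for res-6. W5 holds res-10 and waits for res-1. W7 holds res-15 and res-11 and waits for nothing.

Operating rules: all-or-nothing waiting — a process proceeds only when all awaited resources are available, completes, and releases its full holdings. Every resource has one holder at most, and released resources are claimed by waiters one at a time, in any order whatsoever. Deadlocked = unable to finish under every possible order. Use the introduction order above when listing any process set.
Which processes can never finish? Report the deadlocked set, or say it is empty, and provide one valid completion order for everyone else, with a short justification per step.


Nothing here is deadlocked.
Key observation: all waits point, directly or indirectly, at processes that can finish, so nothing is permanently blocked.
A valid finishing order for the others: W7, W4, W8, W9, W3, W5, W1, W2.
Verifying each step:
  run W7 (it waits on nothing); releases res-15 and res-11
  W4: everything it awaited (res-11) is free; runs, freeing res-0 and res-7
  W8: everything it awaited (res-7) is free; runs, freeing res-3
  run W9 (it waits on nothing); releases res-6
  W3: everything it awaited (res-3 and res-15) is free; runs, freeing res-1 and res-14
  W5: everything it awaited (res-1) is free; runs, freeing res-10
  run W1 (it waits on nothing); releases res-8 and res-17
  W2: everything it awaited (res-6) is free; runs, freeing res-19 and res-9


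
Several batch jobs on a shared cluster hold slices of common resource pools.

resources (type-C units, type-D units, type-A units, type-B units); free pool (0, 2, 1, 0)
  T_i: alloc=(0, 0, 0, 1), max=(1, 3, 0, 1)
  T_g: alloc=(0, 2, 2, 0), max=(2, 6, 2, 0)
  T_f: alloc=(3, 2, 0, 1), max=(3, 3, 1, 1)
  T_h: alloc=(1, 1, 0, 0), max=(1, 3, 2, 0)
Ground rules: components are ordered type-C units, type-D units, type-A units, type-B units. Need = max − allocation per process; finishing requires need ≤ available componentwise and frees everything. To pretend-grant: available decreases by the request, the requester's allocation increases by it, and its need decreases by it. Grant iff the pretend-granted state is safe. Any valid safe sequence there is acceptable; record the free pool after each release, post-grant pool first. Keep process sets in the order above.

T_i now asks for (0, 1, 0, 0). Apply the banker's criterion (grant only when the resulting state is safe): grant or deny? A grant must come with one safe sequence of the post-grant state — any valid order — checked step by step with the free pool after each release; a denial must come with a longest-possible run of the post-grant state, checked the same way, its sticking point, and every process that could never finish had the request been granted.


GRANT: granting preserves safety; a valid post-grant sequence is T_f, T_i, T_g, T_h.
Key observation: (0, 1, 1, 0) free after granting still covers T_f first, and each release covers the next.
Verifying the post-grant state step by step:
  pool = (0, 1, 1, 0)
  T_f needs (0, 1, 1, 0) <= (0, 1, 1, 0) -> finishes; pool += (3, 2, 0, 1) = (3, 3, 1, 1)
  T_i needs (1, 2, 0, 0) <= (3, 3, 1, 1) -> finishes; pool += (0, 1, 0, 1) = (3, 4, 1, 2)
  T_g needs (2, 4, 0, 0) <= (3, 4, 1, 2) -> finishes; pool += (0, 2, 2, 0) = (3, 6, 3, 2)
  T_h needs (0, 2, 2, 0) <= (3, 6, 3, 2) -> finishes; pool += (1, 1, 0, 0) = (4, 7, 3, 2)


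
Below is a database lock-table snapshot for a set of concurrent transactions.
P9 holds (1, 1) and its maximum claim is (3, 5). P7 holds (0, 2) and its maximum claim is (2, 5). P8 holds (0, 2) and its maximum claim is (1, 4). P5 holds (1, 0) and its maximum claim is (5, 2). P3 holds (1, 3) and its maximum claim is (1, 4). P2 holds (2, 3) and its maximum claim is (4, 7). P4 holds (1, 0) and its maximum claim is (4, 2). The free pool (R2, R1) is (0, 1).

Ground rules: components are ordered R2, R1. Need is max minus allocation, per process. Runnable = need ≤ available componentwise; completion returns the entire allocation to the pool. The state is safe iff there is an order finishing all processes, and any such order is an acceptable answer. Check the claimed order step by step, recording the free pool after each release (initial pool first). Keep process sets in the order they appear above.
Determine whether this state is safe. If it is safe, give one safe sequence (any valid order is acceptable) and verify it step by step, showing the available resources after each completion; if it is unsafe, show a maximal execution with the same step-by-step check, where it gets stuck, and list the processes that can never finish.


The state is UNSAFE.
Key observation: R2 is the bottleneck — with P3, P8 done the pool holds (1, 6), short of every remaining need.
The run P3, P8 cannot be extended any further. Verifying each step:
  pool = (0, 1)
  P3: need (0, 1) fits (0, 1); releases (1, 3), pool now (1, 4)
  P8: need (1, 2) fits (1, 4); releases (0, 2), pool now (1, 6)
  blocked: P9 wants (2, 4), pool (1, 6) — not enough R2
  blocked: P7 wants (2, 3), pool (1, 6) — not enough R2
  blocked: P5 wants (4, 2), pool (1, 6) — not enough R2
  blocked: P2 wants (2, 4), pool (1, 6) — not enough R2
  blocked: P4 wants (3, 2), pool (1, 6) — not enough R2
Processes that can never finish: P9, P7, P5, P2 and P4.


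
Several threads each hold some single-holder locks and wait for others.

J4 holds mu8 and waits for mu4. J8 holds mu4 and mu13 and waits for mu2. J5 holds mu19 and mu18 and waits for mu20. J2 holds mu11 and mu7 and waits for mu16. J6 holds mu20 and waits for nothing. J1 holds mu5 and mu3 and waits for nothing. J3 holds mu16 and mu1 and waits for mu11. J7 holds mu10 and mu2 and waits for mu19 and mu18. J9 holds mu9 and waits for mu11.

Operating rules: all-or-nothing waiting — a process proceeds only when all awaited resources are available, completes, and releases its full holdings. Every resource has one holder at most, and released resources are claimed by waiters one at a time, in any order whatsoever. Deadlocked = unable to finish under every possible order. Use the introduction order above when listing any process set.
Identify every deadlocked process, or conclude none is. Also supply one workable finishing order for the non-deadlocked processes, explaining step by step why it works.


The deadlocked set is J2, J3 and J9.
Key observation: the loop J2 -> J3 -> J2 blocks itself forever; J9 waits into the deadlock from upstream.
The rest can finish in the order J6, J5, J7, J8, J1, J4.
Walking it through:
  J6 waits on nothing -> runs at once and releases mu20
  run J5 (all its waits — mu20 — are resolved); releases mu19 and mu18
  run J7 (all its waits — mu19 and mu18 — are resolved); releases mu10 and mu2
  run J8 (all its waits — mu2 — are resolved); releases mu4 and mu13
  J1 waits on nothing -> runs at once and releases mu5 and mu3
  run J4 (all its waits — mu4 — are resolved); releases mu8


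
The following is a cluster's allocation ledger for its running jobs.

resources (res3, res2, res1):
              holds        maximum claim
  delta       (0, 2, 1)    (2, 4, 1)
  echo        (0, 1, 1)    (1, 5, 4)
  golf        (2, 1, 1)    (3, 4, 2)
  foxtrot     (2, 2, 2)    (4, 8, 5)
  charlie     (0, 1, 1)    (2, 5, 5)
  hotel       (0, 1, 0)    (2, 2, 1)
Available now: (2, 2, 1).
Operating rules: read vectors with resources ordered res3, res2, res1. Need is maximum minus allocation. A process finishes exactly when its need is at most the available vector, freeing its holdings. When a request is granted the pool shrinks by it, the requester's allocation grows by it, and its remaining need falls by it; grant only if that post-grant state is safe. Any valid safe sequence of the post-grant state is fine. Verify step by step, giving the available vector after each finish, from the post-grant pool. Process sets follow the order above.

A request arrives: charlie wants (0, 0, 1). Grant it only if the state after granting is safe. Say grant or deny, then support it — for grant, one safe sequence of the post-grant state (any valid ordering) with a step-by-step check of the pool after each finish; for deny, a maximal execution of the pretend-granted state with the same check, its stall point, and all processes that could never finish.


DENY — the pretend-granted state is unsafe.
Key observation: after delta, hotel, golf complete, (4, 6, 2) is the best the pool ever gets, yet each leftover process wants more res1.
Pretend the grant happened; the run delta, hotel, golf goes as far as possible. Verifying each step:
  pool = (2, 2, 0)
  run delta (needs (2, 2, 0), free (2, 2, 0)); after release of (0, 2, 1) the pool is (2, 4, 1)
  run hotel (needs (2, 1, 1), free (2, 4, 1)); after release of (0, 1, 0) the pool is (2, 5, 1)
  run golf (needs (1, 3, 1), free (2, 5, 1)); after release of (2, 1, 1) the pool is (4, 6, 2)
  blocked: echo wants (1, 4, 3), pool (4, 6, 2) — not enough res1
  blocked: foxtrot wants (2, 6, 3), pool (4, 6, 2) — not enough res1
  blocked: charlie wants (2, 4, 3), pool (4, 6, 2) — not enough res1
Processes that could never finish after the grant: echo, foxtrot and charlie.


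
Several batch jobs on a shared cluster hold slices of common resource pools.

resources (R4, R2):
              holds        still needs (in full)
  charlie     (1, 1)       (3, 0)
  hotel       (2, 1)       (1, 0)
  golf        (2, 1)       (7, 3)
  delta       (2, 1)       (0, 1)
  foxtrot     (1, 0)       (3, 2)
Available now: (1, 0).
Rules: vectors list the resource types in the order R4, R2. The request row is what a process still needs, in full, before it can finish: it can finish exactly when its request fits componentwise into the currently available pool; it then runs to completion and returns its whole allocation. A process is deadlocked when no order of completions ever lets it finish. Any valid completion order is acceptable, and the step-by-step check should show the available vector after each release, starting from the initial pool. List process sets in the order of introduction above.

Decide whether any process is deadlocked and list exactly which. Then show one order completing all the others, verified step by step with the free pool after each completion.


The deadlocked set is empty.
Key observation: there is always a runnable process — hotel first — so the state unwinds completely.
A valid finishing order for the others: hotel, charlie, delta, foxtrot, golf. Step-by-step check:
  pool = (1, 0)
  hotel needs (1, 0) <= (1, 0) -> finishes; pool += (2, 1) = (3, 1)
  charlie needs (3, 0) <= (3, 1) -> finishes; pool += (1, 1) = (4, 2)
  delta needs (0, 1) <= (4, 2) -> finishes; pool += (2, 1) = (6, 3)
  foxtrot needs (3, 2) <= (6, 3) -> finishes; pool += (1, 0) = (7, 3)
  golf needs (7, 3) <= (7, 3) -> finishes; pool += (2, 1) = (9, 4)


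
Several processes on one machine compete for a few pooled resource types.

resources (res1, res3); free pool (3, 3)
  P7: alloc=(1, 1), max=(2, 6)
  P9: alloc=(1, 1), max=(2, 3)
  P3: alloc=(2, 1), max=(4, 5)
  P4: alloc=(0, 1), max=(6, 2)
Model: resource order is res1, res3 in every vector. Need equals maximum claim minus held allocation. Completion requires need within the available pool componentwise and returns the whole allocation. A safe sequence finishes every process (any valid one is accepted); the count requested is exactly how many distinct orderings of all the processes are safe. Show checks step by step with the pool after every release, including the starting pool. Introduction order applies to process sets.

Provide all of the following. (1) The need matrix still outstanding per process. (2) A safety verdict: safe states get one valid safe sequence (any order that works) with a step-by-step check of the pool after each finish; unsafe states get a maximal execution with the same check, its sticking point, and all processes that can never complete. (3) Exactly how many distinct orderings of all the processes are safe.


(1) Remaining need (order res1, res3):
  P7: (1, 5)
  P9: (1, 2)
  P3: (2, 4)
  P4: (6, 1)
(2) The state is SAFE; one workable sequence: P9, P3, P7, P4.
Key observation: at P3 the run first touches a limit — (2, 4) against (4, 4), exact on a resource it actually requests.
Verifying each step:
  pool = (3, 3)
  P9 needs (1, 2) <= (3, 3) -> finishes; pool += (1, 1) = (4, 4)
  P3 needs (2, 4) <= (4, 4) -> finishes; pool += (2, 1) = (6, 5)
  P7 needs (1, 5) <= (6, 5) -> finishes; pool += (1, 1) = (7, 6)
  P4 needs (6, 1) <= (7, 6) -> finishes; pool += (0, 1) = (7, 7)
(3) The exact count: 2 of the possible complete orderings are safe sequences.


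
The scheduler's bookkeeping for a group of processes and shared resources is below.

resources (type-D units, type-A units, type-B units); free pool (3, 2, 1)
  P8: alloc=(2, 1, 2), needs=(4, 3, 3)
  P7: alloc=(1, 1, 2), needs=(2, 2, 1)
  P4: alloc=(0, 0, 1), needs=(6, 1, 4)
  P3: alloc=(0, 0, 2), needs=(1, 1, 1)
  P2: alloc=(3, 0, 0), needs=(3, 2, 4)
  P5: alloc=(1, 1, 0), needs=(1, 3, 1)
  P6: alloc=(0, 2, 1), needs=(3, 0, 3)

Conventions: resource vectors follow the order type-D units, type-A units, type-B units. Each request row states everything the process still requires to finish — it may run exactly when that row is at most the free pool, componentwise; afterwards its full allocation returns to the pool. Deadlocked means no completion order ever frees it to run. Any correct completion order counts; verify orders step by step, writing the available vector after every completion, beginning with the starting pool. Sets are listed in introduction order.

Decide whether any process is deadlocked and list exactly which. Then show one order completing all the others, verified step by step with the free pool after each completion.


Nothing here is deadlocked.
Key observation: P7 leads a chain of completions in which each release enables another process.
A valid finishing order for the others: P7, P6, P8, P3, P4, P5, P2. Check, step by step:
  pool = (3, 2, 1)
  P7: need (2, 2, 1) fits (3, 2, 1); releases (1, 1, 2), pool now (4, 3, 3)
  P6: need (3, 0, 3) fits (4, 3, 3); releases (0, 2, 1), pool now (4, 5, 4)
  P8: need (4, 3, 3) fits (4, 5, 4); releases (2, 1, 2), pool now (6, 6, 6)
  P3: need (1, 1, 1) fits (6, 6, 6); releases (0, 0, 2), pool now (6, 6, 8)
  P4: need (6, 1, 4) fits (6, 6, 8); releases (0, 0, 1), pool now (6, 6, 9)
  P5: need (1, 3, 1) fits (6, 6, 9); releases (1, 1, 0), pool now (7, 7, 9)
  P2: need (3, 2, 4) fits (7, 7, 9); releases (3, 0, 0), pool now (10, 7, 9)


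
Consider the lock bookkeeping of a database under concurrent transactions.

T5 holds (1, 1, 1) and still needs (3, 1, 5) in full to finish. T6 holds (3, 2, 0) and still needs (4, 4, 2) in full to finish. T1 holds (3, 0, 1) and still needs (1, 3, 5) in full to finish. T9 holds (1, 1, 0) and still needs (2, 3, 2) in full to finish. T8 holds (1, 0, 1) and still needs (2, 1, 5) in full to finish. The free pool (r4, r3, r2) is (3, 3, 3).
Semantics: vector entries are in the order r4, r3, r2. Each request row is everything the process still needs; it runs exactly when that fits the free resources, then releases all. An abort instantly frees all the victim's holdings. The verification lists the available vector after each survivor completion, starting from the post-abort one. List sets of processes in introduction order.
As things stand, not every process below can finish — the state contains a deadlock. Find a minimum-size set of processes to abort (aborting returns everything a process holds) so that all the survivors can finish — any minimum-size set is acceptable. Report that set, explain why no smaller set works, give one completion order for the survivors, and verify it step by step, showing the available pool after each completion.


Minimum abort set: T5 and T8.
Key observation: T1 was stuck for good until T5 and T8 gave back (2, 1, 2); in the order shown it finishes at step 2.
Minimality, checking each single-abort alternative: T5 alone leaves T1 blocked (short on r2); T6 alone leaves T5 blocked (short on r2); T1 alone leaves T5 blocked (short on r2); T9 alone leaves T5 blocked (short on r2); T8 alone leaves T5 blocked (short on r2).
The survivors complete as T6, T1, T9. Step-by-step check (starting from the post-abort pool):
  pool = (5, 4, 5)
  T6: need (4, 4, 2) fits (5, 4, 5); releases (3, 2, 0), pool now (8, 6, 5)
  T1: need (1, 3, 5) fits (8, 6, 5); releases (3, 0, 1), pool now (11, 6, 6)
  T9: need (2, 3, 2) fits (11, 6, 6); releases (1, 1, 0), pool now (12, 7, 6)


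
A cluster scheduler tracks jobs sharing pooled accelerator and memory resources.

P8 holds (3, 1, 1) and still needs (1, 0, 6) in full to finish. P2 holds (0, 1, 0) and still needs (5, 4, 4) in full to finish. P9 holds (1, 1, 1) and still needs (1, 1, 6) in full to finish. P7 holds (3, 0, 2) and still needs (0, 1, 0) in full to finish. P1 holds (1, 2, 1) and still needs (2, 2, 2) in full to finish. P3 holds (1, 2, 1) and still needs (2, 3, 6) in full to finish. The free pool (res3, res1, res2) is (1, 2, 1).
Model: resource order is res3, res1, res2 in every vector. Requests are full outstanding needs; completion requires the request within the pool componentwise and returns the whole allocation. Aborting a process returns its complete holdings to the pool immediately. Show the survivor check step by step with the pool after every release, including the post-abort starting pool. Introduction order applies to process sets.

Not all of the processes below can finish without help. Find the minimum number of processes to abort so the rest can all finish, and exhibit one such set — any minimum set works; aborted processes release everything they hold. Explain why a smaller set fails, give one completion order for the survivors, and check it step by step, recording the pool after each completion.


Minimum abort set: P8 and P3.
Key observation: before aborting P8 and P3, P9 was permanently blocked — no order could ever run it; afterwards it completes at step 3.
Minimality, checking each single-abort alternative: P8 alone leaves P9 blocked (short on res2); P2 alone leaves P8 blocked (short on res2); P9 alone leaves P8 blocked (short on res2); P7 alone leaves P8 blocked (short on res2); P1 alone leaves P8 blocked (short on res2); P3 alone leaves P8 blocked (short on res2).
The survivors complete as P7, P1, P9, P2. Check, step by step (starting from the post-abort pool):
  pool = (5, 5, 3)
  P7: need (0, 1, 0) fits (5, 5, 3); releases (3, 0, 2), pool now (8, 5, 5)
  P1: need (2, 2, 2) fits (8, 5, 5); releases (1, 2, 1), pool now (9, 7, 6)
  P9: need (1, 1, 6) fits (9, 7, 6); releases (1, 1, 1), pool now (10, 8, 7)
  P2: need (5, 4, 4) fits (10, 8, 7); releases (0, 1, 0), pool now (10, 9, 7)


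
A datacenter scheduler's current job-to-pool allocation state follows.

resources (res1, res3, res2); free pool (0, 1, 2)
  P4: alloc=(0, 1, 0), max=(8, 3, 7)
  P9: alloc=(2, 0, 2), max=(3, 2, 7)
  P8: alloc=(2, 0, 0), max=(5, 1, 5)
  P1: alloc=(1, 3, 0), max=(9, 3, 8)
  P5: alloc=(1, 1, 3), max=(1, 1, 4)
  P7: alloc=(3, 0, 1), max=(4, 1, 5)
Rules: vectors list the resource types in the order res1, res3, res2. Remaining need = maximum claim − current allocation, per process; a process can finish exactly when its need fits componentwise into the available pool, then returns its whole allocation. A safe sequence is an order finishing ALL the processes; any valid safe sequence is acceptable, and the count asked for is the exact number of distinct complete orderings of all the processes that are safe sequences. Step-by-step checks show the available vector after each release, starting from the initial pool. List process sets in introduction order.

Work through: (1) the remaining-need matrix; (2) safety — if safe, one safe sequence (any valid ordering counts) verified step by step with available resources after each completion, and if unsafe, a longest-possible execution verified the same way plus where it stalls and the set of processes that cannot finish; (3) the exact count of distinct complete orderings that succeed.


(1) Remaining need (order res1, res3, res2):
  P4: (8, 2, 7)
  P9: (1, 2, 5)
  P8: (3, 1, 5)
  P1: (8, 0, 8)
  P5: (0, 0, 1)
  P7: (1, 1, 4)
(2) SAFE. One safe sequence: P5, P7, P9, P8, P4, P1.
Key observation: P7 marks the first exact bind of the order: its need (1, 1, 4) fits the free (1, 2, 5) with zero slack on a requested resource.
Check, step by step:
  pool = (0, 1, 2)
  P5 needs (0, 0, 1) <= (0, 1, 2) -> finishes; pool += (1, 1, 3) = (1, 2, 5)
  P7 needs (1, 1, 4) <= (1, 2, 5) -> finishes; pool += (3, 0, 1) = (4, 2, 6)
  P9 needs (1, 2, 5) <= (4, 2, 6) -> finishes; pool += (2, 0, 2) = (6, 2, 8)
  P8 needs (3, 1, 5) <= (6, 2, 8) -> finishes; pool += (2, 0, 0) = (8, 2, 8)
  P4 needs (8, 2, 7) <= (8, 2, 8) -> finishes; pool += (0, 1, 0) = (8, 3, 8)
  P1 needs (8, 0, 8) <= (8, 3, 8) -> finishes; pool += (1, 3, 0) = (9, 6, 8)
(3) Precisely 8 of the possible complete orderings are safe sequences.


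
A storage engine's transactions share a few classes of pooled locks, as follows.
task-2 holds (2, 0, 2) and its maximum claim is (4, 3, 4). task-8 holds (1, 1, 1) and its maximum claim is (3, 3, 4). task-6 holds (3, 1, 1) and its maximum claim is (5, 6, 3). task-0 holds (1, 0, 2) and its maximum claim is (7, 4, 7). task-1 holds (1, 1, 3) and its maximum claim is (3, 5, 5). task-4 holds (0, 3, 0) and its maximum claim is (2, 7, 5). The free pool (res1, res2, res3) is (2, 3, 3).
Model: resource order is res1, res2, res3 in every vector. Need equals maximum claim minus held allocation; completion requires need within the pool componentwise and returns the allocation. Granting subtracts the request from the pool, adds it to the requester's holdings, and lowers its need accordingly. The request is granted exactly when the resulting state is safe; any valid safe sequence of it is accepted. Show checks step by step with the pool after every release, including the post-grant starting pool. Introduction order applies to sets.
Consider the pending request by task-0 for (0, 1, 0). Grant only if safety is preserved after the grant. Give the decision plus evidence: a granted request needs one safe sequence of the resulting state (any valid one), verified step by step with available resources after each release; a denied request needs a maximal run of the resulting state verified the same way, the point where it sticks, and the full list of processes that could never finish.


DENY. Granting would leave the state unsafe.
Key observation: after task-8, task-2 the pool peaks at (5, 3, 6), and each blocked process is short somewhere: task-6 on res2; task-0 on res1; task-1 on res2; task-4 on res2.
After a pretend grant, a maximal execution: task-8, task-2 — then nothing else fits. Walking it through:
  pool = (2, 2, 3)
  task-8: need (2, 2, 3) fits (2, 2, 3); releases (1, 1, 1), pool now (3, 3, 4)
  task-2: need (2, 3, 2) fits (3, 3, 4); releases (2, 0, 2), pool now (5, 3, 6)
  task-6 still needs (2, 5, 2) but only (5, 3, 6) is free — short on res2
  task-0 still needs (6, 3, 5) but only (5, 3, 6) is free — short on res1
  task-1 still needs (2, 4, 2) but only (5, 3, 6) is free — short on res2
  task-4 still needs (2, 4, 5) but only (5, 3, 6) is free — short on res2
Processes that could never finish after the grant: task-6, task-0, task-1 and task-4.


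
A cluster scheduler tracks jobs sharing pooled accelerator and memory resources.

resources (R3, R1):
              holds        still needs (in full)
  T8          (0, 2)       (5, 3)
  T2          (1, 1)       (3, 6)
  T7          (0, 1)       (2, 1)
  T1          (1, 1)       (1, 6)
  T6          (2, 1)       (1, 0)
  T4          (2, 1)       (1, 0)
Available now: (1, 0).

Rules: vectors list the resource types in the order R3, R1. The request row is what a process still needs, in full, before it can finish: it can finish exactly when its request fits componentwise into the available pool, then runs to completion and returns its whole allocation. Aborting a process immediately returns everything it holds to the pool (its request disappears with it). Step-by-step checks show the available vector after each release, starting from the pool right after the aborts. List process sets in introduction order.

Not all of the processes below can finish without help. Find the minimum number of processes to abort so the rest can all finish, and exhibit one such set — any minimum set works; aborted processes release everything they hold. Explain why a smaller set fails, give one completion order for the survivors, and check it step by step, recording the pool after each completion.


Minimum abort set: T1.
Key observation: the returned (1, 1) from T1 is what brings T2 — unrunnable before, under any order — into play at step 5.
No smaller set exists: with zero aborts the deadlock remains.
Survivors finish in the order: T7, T4, T6, T8, T2. Check, step by step (pool after the aborts first):
  pool = (2, 1)
  T7: need (2, 1) fits (2, 1); releases (0, 1), pool now (2, 2)
  T4: need (1, 0) fits (2, 2); releases (2, 1), pool now (4, 3)
  T6: need (1, 0) fits (4, 3); releases (2, 1), pool now (6, 4)
  T8: need (5, 3) fits (6, 4); releases (0, 2), pool now (6, 6)
  T2: need (3, 6) fits (6, 6); releases (1, 1), pool now (7, 7)


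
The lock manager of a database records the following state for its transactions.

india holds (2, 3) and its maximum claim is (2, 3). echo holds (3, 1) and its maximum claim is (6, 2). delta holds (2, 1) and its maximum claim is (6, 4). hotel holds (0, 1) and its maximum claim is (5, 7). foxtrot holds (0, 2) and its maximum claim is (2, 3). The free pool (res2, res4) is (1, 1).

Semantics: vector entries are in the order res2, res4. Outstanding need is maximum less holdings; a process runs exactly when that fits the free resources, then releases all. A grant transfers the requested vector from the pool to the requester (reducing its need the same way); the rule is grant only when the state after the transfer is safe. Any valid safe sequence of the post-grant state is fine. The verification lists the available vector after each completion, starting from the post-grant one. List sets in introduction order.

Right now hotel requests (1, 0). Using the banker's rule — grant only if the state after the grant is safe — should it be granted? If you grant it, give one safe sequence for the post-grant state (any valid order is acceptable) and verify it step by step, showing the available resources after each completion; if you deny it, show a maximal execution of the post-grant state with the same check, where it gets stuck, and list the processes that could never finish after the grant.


DENY: after the grant no complete ordering would exist.
Key observation: no order helps: past india, foxtrot, the free pool tops out at (2, 6), below what each blocked process needs in res2.
After a pretend grant, a maximal execution: india, foxtrot — then nothing else fits. Walking it through:
  pool = (0, 1)
  india needs (0, 0) <= (0, 1) -> finishes; pool += (2, 3) = (2, 4)
  foxtrot needs (2, 1) <= (2, 4) -> finishes; pool += (0, 2) = (2, 6)
  echo cannot run: need (3, 1) vs free (2, 6) (insufficient res2)
  delta cannot run: need (4, 3) vs free (2, 6) (insufficient res2)
  hotel cannot run: need (4, 6) vs free (2, 6) (insufficient res2)
Had the request been granted, echo, delta and hotel could never finish.


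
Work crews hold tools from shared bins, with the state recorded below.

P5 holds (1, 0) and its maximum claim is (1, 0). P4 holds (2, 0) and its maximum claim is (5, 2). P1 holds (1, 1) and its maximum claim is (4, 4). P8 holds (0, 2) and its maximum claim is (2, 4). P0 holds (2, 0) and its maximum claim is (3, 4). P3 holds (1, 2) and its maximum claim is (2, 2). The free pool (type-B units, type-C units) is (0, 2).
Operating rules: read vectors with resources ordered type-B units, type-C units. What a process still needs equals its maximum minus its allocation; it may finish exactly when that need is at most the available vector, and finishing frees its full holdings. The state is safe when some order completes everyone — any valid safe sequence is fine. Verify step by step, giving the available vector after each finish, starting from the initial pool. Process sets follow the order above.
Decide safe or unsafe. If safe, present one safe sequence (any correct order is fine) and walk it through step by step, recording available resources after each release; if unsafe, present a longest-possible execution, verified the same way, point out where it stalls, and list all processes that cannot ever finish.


SAFE — a valid safe sequence is P5, P3, P0, P8, P4, P1.
Key observation: the first exact fit in this order is P3 — it needs (1, 0) with (1, 2) free, meeting a requested resource to the last unit.
Check, step by step:
  pool = (0, 2)
  P5: need (0, 0) fits (0, 2); releases (1, 0), pool now (1, 2)
  P3: need (1, 0) fits (1, 2); releases (1, 2), pool now (2, 4)
  P0: need (1, 4) fits (2, 4); releases (2, 0), pool now (4, 4)
  P8: need (2, 2) fits (4, 4); releases (0, 2), pool now (4, 6)
  P4: need (3, 2) fits (4, 6); releases (2, 0), pool now (6, 6)
  P1: need (3, 3) fits (6, 6); releases (1, 1), pool now (7, 7)
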